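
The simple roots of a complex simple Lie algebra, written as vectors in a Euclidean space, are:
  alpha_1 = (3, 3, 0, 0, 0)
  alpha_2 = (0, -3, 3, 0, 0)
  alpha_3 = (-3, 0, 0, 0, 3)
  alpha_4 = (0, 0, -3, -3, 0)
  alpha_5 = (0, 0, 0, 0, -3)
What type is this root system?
B_5 (so(11))

Compute the Cartan integers a_ij = 2(alpha_i, alpha_j)/(alpha_j, alpha_j); the resulting 5x5 Cartan matrix is
[[2, -1, -1, 0, 0], [-1, 2, 0, -1, 0], [-1, 0, 2, 0, -2], [0, -1, 0, 2, 0], [0, 0, -1, 0, 2]].
The roots have two lengths (squared-length ratio 2:1); the short ones are alpha_{5}. The associated Dynkin diagram is a chain of 5 nodes with a double edge at one end; the terminal node there is the unique short simple root (B_5), so the type is B_5 (the algebra so(11)).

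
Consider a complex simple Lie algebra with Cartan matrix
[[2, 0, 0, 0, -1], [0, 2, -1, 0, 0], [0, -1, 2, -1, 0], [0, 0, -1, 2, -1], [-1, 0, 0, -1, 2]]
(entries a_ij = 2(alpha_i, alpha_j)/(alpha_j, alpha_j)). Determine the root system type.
The matrix has rank 5 with 2's on the diagonal. Reading the off-diagonal entries as Dynkin edges (a single edge where a_ij = a_ji = -1; a double or triple edge where a_ij * a_ji = 2 or 3), the diagram is a chain of 5 nodes with single edges (A_5). One simple-root ordering that puts it in standard form is (alpha_1, alpha_5, alpha_4, alpha_3, alpha_2). So the algebra is type A_5, i.e. sl(6).

type A_5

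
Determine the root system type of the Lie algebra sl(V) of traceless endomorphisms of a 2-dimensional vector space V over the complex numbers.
This is sl(2), which has dimension 2^2 - 1 = 3 and rank 2 - 1 = 1 (a Cartan subalgebra is the diagonal traceless matrices). In the classification of classical Lie algebras, the special linear algebra sl(n+1) has type A_n; here n = 1, so the Dynkin diagram is a chain of 1 nodes with single edges (A_1). Hence the type is A_1.

type A_1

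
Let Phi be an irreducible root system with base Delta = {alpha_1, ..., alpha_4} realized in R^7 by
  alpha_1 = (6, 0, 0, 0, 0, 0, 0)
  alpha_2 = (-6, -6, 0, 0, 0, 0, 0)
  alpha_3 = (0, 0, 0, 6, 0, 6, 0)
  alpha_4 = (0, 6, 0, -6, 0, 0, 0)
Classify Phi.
B_4

Compute the Cartan integers a_ij = 2(alpha_i, alpha_j)/(alpha_j, alpha_j); the resulting 4x4 Cartan matrix is
[[2, -1, 0, 0], [-2, 2, 0, -1], [0, 0, 2, -1], [0, -1, -1, 2]].
The roots have two lengths (squared-length ratio 2:1); the short ones are alpha_{1}. The associated Dynkin diagram is a chain of 4 nodes with a double edge at one end; the terminal node there is the unique short simple root (B_4), so the type is B_4 (the algebra so(9)).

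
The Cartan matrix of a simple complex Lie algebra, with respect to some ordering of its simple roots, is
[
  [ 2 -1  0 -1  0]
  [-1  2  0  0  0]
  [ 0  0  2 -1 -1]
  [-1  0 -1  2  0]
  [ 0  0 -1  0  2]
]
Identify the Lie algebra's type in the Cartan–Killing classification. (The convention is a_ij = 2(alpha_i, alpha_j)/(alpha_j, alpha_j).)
A5

The matrix has rank 5 with 2's on the diagonal. Reading the off-diagonal entries as Dynkin edges (a single edge where a_ij = a_ji = -1; a double or triple edge where a_ij * a_ji = 2 or 3), the diagram is a chain of 5 nodes with single edges (A_5). One simple-root ordering that puts it in standard form is (alpha_2, alpha_1, alpha_4, alpha_3, alpha_5). So the algebra is type A_5, i.e. sl(6).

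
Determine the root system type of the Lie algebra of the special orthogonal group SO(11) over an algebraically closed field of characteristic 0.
B5

This is so(11) with 11 odd, which has dimension 11(11-1)/2 = 55 and rank (11-1)/2 = 5. In the classification of classical Lie algebras, the orthogonal algebra so(2n+1) in an odd number of variables has type B_n; here n = 5, so the Dynkin diagram is a chain of 5 nodes with a double edge at one end; the terminal node there is the unique short simple root (B_5). Hence the type is B_5.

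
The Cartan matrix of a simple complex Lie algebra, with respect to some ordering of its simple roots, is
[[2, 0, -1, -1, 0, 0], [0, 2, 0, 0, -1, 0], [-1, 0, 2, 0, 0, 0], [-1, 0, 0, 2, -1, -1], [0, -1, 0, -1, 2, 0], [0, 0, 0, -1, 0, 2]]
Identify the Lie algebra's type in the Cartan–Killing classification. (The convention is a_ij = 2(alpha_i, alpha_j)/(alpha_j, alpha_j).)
The matrix has rank 6 with 2's on the diagonal. Reading the off-diagonal entries as Dynkin edges (a single edge where a_ij = a_ji = -1; a double or triple edge where a_ij * a_ji = 2 or 3), the diagram is a chain of 5 nodes with one extra node attached to the third node from one end (E_6). One simple-root ordering that puts it in standard form is (alpha_3, alpha_6, alpha_1, alpha_4, alpha_5, alpha_2). So the algebra is type E_6.

type E_6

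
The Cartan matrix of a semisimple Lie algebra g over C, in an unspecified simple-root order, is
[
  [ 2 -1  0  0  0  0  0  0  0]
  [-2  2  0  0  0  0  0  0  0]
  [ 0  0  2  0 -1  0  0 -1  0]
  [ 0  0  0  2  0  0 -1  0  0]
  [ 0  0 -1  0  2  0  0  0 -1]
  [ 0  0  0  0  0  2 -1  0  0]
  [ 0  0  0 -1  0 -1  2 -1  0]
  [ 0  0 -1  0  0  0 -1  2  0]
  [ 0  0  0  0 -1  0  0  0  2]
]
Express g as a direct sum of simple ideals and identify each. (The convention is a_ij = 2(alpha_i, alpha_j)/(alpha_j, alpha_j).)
B2 + D7

The diagram associated to this matrix has two connected components: the simple roots {alpha_1, alpha_2} form a chain of 2 nodes with a double edge at one end; the terminal node there is the unique short simple root (B_2), and {alpha_3, alpha_4, alpha_5, alpha_6, alpha_7, alpha_8, alpha_9} form a chain of 5 nodes with a fork of two nodes at one end (D_7). A semisimple Lie algebra decomposes uniquely as the direct sum of simple ideals, one per connected component of its Dynkin diagram, so g ≅ B_2 ⊕ D_7 (dimension 10 + 91 = 101).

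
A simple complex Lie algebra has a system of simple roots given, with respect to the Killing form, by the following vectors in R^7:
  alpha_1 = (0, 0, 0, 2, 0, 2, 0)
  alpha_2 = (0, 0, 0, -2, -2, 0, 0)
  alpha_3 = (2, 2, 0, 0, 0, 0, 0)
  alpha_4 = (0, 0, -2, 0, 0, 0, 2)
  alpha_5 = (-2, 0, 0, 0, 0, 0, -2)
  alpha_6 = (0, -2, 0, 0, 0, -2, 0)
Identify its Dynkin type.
A_6 (sl(7))

Compute the Cartan integers a_ij = 2(alpha_i, alpha_j)/(alpha_j, alpha_j); the resulting 6x6 Cartan matrix is
[[2, -1, 0, 0, 0, -1], [-1, 2, 0, 0, 0, 0], [0, 0, 2, 0, -1, -1], [0, 0, 0, 2, -1, 0], [0, 0, -1, -1, 2, 0], [-1, 0, -1, 0, 0, 2]].
All simple roots have the same length, so the diagram is simply laced. The associated Dynkin diagram is a chain of 6 nodes with single edges (A_6), so the type is A_6 (the algebra sl(7)).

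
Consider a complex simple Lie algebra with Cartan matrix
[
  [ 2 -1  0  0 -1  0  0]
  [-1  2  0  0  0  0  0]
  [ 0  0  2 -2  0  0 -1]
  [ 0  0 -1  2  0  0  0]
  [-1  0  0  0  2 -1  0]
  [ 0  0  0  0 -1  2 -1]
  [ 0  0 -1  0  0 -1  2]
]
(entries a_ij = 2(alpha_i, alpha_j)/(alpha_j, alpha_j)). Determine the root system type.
The matrix has rank 7 with 2's on the diagonal. Reading the off-diagonal entries as Dynkin edges (a single edge where a_ij = a_ji = -1; a double or triple edge where a_ij * a_ji = 2 or 3), the diagram is a chain of 7 nodes with a double edge at one end; the terminal node there is the unique short simple root (B_7). One simple-root ordering that puts it in standard form is (alpha_2, alpha_1, alpha_5, alpha_6, alpha_7, alpha_3, alpha_4). So the algebra is type B_7, i.e. so(15).

B7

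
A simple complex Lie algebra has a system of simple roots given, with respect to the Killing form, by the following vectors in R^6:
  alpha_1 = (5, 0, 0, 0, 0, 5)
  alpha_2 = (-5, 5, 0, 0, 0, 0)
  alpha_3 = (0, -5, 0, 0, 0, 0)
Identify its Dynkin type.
Compute the Cartan integers a_ij = 2(alpha_i, alpha_j)/(alpha_j, alpha_j); the resulting 3x3 Cartan matrix is
[[2, -1, 0], [-1, 2, -2], [0, -1, 2]].
The roots have two lengths (squared-length ratio 2:1); the short ones are alpha_{3}. The associated Dynkin diagram is a chain of 3 nodes with a double edge at one end; the terminal node there is the unique short simple root (B_3), so the type is B_3 (the algebra so(7)).

B_3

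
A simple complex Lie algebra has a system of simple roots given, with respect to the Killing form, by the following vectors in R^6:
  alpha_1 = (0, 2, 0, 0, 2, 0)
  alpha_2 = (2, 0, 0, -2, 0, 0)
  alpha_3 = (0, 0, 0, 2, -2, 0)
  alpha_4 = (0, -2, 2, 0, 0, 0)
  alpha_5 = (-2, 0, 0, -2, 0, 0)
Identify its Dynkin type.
D_5

Compute the Cartan integers a_ij = 2(alpha_i, alpha_j)/(alpha_j, alpha_j); the resulting 5x5 Cartan matrix is
[[2, 0, -1, -1, 0], [0, 2, -1, 0, 0], [-1, -1, 2, 0, -1], [-1, 0, 0, 2, 0], [0, 0, -1, 0, 2]].
All simple roots have the same length, so the diagram is simply laced. The associated Dynkin diagram is a chain of 3 nodes with a fork of two nodes at one end (D_5), so the type is D_5 (the algebra so(10)).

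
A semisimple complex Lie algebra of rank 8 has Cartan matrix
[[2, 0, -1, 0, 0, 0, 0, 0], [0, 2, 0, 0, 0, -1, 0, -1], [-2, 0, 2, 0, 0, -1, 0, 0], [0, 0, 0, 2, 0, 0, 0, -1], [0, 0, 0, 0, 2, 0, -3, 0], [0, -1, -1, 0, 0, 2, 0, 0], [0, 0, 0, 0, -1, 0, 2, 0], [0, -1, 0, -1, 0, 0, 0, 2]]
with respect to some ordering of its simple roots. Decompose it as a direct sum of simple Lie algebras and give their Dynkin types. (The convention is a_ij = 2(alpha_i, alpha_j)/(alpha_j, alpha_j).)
The diagram associated to this matrix has two connected components: the simple roots {alpha_1, alpha_2, alpha_3, alpha_4, alpha_6, alpha_8} form a chain of 6 nodes with a double edge at one end; the terminal node there is the unique short simple root (B_6), and {alpha_5, alpha_7} form two nodes joined by a triple edge (G_2). A semisimple Lie algebra decomposes uniquely as the direct sum of simple ideals, one per connected component of its Dynkin diagram, so g ≅ B_6 ⊕ G_2 (dimension 78 + 14 = 92).

type B_6 ⊕ type G_2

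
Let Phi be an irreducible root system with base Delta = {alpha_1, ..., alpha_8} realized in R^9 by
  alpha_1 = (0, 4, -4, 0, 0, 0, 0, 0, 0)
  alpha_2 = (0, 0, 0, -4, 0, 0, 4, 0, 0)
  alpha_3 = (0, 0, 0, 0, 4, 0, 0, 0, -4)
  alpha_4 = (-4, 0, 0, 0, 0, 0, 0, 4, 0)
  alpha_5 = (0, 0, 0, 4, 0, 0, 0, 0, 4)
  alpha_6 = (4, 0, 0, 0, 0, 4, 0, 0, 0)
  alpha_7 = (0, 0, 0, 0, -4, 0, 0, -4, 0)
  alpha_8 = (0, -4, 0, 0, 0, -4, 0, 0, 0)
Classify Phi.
Compute the Cartan integers a_ij = 2(alpha_i, alpha_j)/(alpha_j, alpha_j); the resulting 8x8 Cartan matrix is
[[2, 0, 0, 0, 0, 0, 0, -1], [0, 2, 0, 0, -1, 0, 0, 0], [0, 0, 2, 0, -1, 0, -1, 0], [0, 0, 0, 2, 0, -1, -1, 0], [0, -1, -1, 0, 2, 0, 0, 0], [0, 0, 0, -1, 0, 2, 0, -1], [0, 0, -1, -1, 0, 0, 2, 0], [-1, 0, 0, 0, 0, -1, 0, 2]].
All simple roots have the same length, so the diagram is simply laced. The associated Dynkin diagram is a chain of 8 nodes with single edges (A_8), so the type is A_8 (the algebra sl(9)).

type A_8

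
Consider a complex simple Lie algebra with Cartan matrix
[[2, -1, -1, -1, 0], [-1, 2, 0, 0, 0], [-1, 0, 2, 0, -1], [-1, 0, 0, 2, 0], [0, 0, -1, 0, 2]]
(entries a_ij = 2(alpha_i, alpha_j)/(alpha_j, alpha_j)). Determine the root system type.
The matrix has rank 5 with 2's on the diagonal. Reading the off-diagonal entries as Dynkin edges (a single edge where a_ij = a_ji = -1; a double or triple edge where a_ij * a_ji = 2 or 3), the diagram is a chain of 3 nodes with a fork of two nodes at one end (D_5). One simple-root ordering that puts it in standard form is (alpha_5, alpha_3, alpha_1, alpha_4, alpha_2). So the algebra is type D_5, i.e. so(10).

D5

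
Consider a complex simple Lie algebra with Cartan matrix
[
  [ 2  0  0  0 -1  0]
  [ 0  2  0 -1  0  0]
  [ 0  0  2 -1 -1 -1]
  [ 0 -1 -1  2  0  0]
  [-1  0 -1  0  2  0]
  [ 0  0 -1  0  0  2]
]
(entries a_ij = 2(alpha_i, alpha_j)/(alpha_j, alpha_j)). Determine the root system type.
E_6

The matrix has rank 6 with 2's on the diagonal. Reading the off-diagonal entries as Dynkin edges (a single edge where a_ij = a_ji = -1; a double or triple edge where a_ij * a_ji = 2 or 3), the diagram is a chain of 5 nodes with one extra node attached to the third node from one end (E_6). One simple-root ordering that puts it in standard form is (alpha_2, alpha_6, alpha_4, alpha_3, alpha_5, alpha_1). So the algebra is type E_6.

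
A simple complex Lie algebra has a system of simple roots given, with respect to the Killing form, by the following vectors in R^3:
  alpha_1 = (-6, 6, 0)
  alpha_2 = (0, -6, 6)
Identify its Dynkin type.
Compute the Cartan integers a_ij = 2(alpha_i, alpha_j)/(alpha_j, alpha_j); the resulting 2x2 Cartan matrix is
[[2, -1], [-1, 2]].
All simple roots have the same length, so the diagram is simply laced. The associated Dynkin diagram is a chain of 2 nodes with single edges (A_2), so the type is A_2 (the algebra sl(3)).

type A_2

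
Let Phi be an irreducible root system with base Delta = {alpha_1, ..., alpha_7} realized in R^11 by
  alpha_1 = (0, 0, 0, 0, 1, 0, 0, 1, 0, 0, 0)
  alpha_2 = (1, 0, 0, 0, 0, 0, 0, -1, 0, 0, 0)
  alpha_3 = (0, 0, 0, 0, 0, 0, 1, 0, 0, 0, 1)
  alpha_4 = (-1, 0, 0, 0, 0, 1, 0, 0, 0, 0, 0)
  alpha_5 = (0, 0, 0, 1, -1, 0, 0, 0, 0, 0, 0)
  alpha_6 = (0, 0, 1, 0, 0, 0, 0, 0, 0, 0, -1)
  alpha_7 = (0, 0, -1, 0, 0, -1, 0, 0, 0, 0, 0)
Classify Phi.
A7

Compute the Cartan integers a_ij = 2(alpha_i, alpha_j)/(alpha_j, alpha_j); the resulting 7x7 Cartan matrix is
[[2, -1, 0, 0, -1, 0, 0], [-1, 2, 0, -1, 0, 0, 0], [0, 0, 2, 0, 0, -1, 0], [0, -1, 0, 2, 0, 0, -1], [-1, 0, 0, 0, 2, 0, 0], [0, 0, -1, 0, 0, 2, -1], [0, 0, 0, -1, 0, -1, 2]].
All simple roots have the same length, so the diagram is simply laced. The associated Dynkin diagram is a chain of 7 nodes with single edges (A_7), so the type is A_7 (the algebra sl(8)).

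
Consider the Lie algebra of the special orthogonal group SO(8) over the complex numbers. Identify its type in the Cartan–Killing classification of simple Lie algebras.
This is so(8) with 8 even, which has dimension 8(8-1)/2 = 28 and rank 8/2 = 4. In the classification of classical Lie algebras, the orthogonal algebra so(2n) in an even number of variables has type D_n; here n = 4, so the Dynkin diagram is a chain of 2 nodes with a fork of two nodes at one end (D_4). Hence the type is D_4.

D_4 (so(8))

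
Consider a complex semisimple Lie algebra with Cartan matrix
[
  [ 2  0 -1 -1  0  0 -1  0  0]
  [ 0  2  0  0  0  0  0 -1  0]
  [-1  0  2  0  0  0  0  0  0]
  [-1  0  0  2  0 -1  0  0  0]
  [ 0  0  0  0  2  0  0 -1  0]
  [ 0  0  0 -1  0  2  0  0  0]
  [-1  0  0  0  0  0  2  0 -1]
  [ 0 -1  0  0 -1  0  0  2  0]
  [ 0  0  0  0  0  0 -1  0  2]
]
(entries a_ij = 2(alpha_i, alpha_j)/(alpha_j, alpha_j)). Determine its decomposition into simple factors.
The diagram associated to this matrix has two connected components: the simple roots {alpha_2, alpha_5, alpha_8} form a chain of 3 nodes with single edges (A_3), and {alpha_1, alpha_3, alpha_4, alpha_6, alpha_7, alpha_9} form a chain of 5 nodes with one extra node attached to the third node from one end (E_6). A semisimple Lie algebra decomposes uniquely as the direct sum of simple ideals, one per connected component of its Dynkin diagram, so g ≅ A_3 ⊕ E_6 (dimension 15 + 78 = 93).

A3 + E6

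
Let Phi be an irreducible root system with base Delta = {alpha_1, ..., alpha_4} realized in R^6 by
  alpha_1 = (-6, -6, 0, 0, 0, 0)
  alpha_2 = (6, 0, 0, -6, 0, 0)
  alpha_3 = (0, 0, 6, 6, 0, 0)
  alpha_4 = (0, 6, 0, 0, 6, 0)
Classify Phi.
A_4 (sl(5))

Compute the Cartan integers a_ij = 2(alpha_i, alpha_j)/(alpha_j, alpha_j); the resulting 4x4 Cartan matrix is
[[2, -1, 0, -1], [-1, 2, -1, 0], [0, -1, 2, 0], [-1, 0, 0, 2]].
All simple roots have the same length, so the diagram is simply laced. The associated Dynkin diagram is a chain of 4 nodes with single edges (A_4), so the type is A_4 (the algebra sl(5)).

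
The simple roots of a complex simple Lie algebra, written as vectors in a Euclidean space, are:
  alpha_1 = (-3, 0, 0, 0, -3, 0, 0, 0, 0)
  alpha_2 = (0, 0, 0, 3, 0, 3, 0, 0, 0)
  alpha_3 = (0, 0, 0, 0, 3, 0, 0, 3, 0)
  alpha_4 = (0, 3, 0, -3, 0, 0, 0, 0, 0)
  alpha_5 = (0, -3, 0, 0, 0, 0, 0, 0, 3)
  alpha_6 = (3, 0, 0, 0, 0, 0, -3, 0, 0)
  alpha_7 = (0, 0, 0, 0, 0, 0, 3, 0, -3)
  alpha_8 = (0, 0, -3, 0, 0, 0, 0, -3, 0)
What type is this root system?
Compute the Cartan integers a_ij = 2(alpha_i, alpha_j)/(alpha_j, alpha_j); the resulting 8x8 Cartan matrix is
[[2, 0, -1, 0, 0, -1, 0, 0], [0, 2, 0, -1, 0, 0, 0, 0], [-1, 0, 2, 0, 0, 0, 0, -1], [0, -1, 0, 2, -1, 0, 0, 0], [0, 0, 0, -1, 2, 0, -1, 0], [-1, 0, 0, 0, 0, 2, -1, 0], [0, 0, 0, 0, -1, -1, 2, 0], [0, 0, -1, 0, 0, 0, 0, 2]].
All simple roots have the same length, so the diagram is simply laced. The associated Dynkin diagram is a chain of 8 nodes with single edges (A_8), so the type is A_8 (the algebra sl(9)).

type A_8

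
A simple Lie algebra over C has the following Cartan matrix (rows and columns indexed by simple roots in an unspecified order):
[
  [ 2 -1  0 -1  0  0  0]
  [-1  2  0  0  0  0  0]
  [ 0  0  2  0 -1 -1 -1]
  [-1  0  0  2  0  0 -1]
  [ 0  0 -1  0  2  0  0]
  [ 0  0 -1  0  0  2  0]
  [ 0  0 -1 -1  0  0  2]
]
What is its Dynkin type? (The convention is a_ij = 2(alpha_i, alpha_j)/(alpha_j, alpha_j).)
D_7 (so(14))

The matrix has rank 7 with 2's on the diagonal. Reading the off-diagonal entries as Dynkin edges (a single edge where a_ij = a_ji = -1; a double or triple edge where a_ij * a_ji = 2 or 3), the diagram is a chain of 5 nodes with a fork of two nodes at one end (D_7). One simple-root ordering that puts it in standard form is (alpha_2, alpha_1, alpha_4, alpha_7, alpha_3, alpha_5, alpha_6). So the algebra is type D_7, i.e. so(14).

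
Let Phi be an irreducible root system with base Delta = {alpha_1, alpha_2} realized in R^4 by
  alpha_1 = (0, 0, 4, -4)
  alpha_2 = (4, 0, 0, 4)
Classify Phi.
A_2 (sl(3))

Compute the Cartan integers a_ij = 2(alpha_i, alpha_j)/(alpha_j, alpha_j); the resulting 2x2 Cartan matrix is
[[2, -1], [-1, 2]].
All simple roots have the same length, so the diagram is simply laced. The associated Dynkin diagram is a chain of 2 nodes with single edges (A_2), so the type is A_2 (the algebra sl(3)).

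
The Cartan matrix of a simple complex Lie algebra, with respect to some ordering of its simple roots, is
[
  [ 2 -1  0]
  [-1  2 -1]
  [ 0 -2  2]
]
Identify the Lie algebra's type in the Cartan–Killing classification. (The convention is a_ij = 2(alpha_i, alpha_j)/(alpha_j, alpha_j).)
The matrix has rank 3 with 2's on the diagonal. Reading the off-diagonal entries as Dynkin edges (a single edge where a_ij = a_ji = -1; a double or triple edge where a_ij * a_ji = 2 or 3), the diagram is a chain of 3 nodes with a double edge at one end; the terminal node there is the unique long simple root (C_3). One simple-root ordering that puts it in standard form is (alpha_1, alpha_2, alpha_3). So the algebra is type C_3, i.e. sp(6).

type C_3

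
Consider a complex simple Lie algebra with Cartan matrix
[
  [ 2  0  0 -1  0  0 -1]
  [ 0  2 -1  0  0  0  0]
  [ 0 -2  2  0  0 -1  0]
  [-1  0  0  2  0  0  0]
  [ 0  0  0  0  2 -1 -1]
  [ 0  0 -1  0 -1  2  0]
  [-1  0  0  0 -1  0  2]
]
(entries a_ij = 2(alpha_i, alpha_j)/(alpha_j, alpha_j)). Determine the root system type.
B_7

The matrix has rank 7 with 2's on the diagonal. Reading the off-diagonal entries as Dynkin edges (a single edge where a_ij = a_ji = -1; a double or triple edge where a_ij * a_ji = 2 or 3), the diagram is a chain of 7 nodes with a double edge at one end; the terminal node there is the unique short simple root (B_7). One simple-root ordering that puts it in standard form is (alpha_4, alpha_1, alpha_7, alpha_5, alpha_6, alpha_3, alpha_2). So the algebra is type B_7, i.e. so(15).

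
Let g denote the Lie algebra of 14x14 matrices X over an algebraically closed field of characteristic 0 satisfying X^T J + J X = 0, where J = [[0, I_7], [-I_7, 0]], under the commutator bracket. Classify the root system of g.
This is sp(14), which has dimension 14(14+1)/2 = 105 and rank 14/2 = 7. In the classification of classical Lie algebras, the symplectic algebra sp(2n) has type C_n; here n = 7, so the Dynkin diagram is a chain of 7 nodes with a double edge at one end; the terminal node there is the unique long simple root (C_7). Hence the type is C_7.

type C_7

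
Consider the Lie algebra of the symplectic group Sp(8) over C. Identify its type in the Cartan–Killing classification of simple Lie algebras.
C4

This is sp(8), which has dimension 8(8+1)/2 = 36 and rank 8/2 = 4. In the classification of classical Lie algebras, the symplectic algebra sp(2n) has type C_n; here n = 4, so the Dynkin diagram is a chain of 4 nodes with a double edge at one end; the terminal node there is the unique long simple root (C_4). Hence the type is C_4.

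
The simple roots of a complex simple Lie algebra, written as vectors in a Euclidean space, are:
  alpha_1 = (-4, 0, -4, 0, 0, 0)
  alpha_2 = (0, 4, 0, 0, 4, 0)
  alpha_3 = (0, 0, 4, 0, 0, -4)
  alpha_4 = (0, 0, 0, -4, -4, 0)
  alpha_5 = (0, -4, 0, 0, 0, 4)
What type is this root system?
Compute the Cartan integers a_ij = 2(alpha_i, alpha_j)/(alpha_j, alpha_j); the resulting 5x5 Cartan matrix is
[[2, 0, -1, 0, 0], [0, 2, 0, -1, -1], [-1, 0, 2, 0, -1], [0, -1, 0, 2, 0], [0, -1, -1, 0, 2]].
All simple roots have the same length, so the diagram is simply laced. The associated Dynkin diagram is a chain of 5 nodes with single edges (A_5), so the type is A_5 (the algebra sl(6)).

A_5 (sl(6))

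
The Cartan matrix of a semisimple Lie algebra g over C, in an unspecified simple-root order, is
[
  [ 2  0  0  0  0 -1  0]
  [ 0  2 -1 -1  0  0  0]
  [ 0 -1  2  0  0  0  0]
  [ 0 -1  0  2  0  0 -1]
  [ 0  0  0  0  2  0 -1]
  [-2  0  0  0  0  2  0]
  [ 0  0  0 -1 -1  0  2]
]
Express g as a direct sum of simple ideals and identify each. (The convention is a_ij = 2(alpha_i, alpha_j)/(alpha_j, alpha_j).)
A5 + B2

The diagram associated to this matrix has two connected components: the simple roots {alpha_2, alpha_3, alpha_4, alpha_5, alpha_7} form a chain of 5 nodes with single edges (A_5), and {alpha_1, alpha_6} form a chain of 2 nodes with a double edge at one end; the terminal node there is the unique short simple root (B_2). A semisimple Lie algebra decomposes uniquely as the direct sum of simple ideals, one per connected component of its Dynkin diagram, so g ≅ A_5 ⊕ B_2 (dimension 35 + 10 = 45).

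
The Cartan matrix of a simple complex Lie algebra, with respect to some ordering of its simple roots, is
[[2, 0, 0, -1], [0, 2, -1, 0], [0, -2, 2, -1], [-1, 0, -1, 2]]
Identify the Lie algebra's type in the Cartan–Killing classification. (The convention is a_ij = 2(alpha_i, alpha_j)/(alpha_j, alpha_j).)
The matrix has rank 4 with 2's on the diagonal. Reading the off-diagonal entries as Dynkin edges (a single edge where a_ij = a_ji = -1; a double or triple edge where a_ij * a_ji = 2 or 3), the diagram is a chain of 4 nodes with a double edge at one end; the terminal node there is the unique short simple root (B_4). One simple-root ordering that puts it in standard form is (alpha_1, alpha_4, alpha_3, alpha_2). So the algebra is type B_4, i.e. so(9).

type B_4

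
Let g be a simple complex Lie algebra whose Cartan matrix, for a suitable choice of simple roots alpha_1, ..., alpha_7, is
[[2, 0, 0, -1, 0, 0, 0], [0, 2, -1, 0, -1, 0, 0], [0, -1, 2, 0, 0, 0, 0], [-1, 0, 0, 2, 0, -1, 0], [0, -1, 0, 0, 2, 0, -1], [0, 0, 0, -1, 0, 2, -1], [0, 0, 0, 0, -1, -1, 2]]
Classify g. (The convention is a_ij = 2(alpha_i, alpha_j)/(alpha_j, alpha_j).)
The matrix has rank 7 with 2's on the diagonal. Reading the off-diagonal entries as Dynkin edges (a single edge where a_ij = a_ji = -1; a double or triple edge where a_ij * a_ji = 2 or 3), the diagram is a chain of 7 nodes with single edges (A_7). One simple-root ordering that puts it in standard form is (alpha_3, alpha_2, alpha_5, alpha_7, alpha_6, alpha_4, alpha_1). So the algebra is type A_7, i.e. sl(8).

A_7 (sl(8))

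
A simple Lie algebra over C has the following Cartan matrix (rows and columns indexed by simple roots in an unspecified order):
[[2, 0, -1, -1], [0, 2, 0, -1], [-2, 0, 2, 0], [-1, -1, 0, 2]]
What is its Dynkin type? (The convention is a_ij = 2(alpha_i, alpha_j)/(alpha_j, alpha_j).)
C_4

The matrix has rank 4 with 2's on the diagonal. Reading the off-diagonal entries as Dynkin edges (a single edge where a_ij = a_ji = -1; a double or triple edge where a_ij * a_ji = 2 or 3), the diagram is a chain of 4 nodes with a double edge at one end; the terminal node there is the unique long simple root (C_4). One simple-root ordering that puts it in standard form is (alpha_2, alpha_4, alpha_1, alpha_3). So the algebra is type C_4, i.e. sp(8).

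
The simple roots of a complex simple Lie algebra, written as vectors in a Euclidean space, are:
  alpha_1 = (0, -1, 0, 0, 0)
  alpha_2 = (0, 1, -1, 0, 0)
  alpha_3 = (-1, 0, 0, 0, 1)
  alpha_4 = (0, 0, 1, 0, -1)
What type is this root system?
Compute the Cartan integers a_ij = 2(alpha_i, alpha_j)/(alpha_j, alpha_j); the resulting 4x4 Cartan matrix is
[[2, -1, 0, 0], [-2, 2, 0, -1], [0, 0, 2, -1], [0, -1, -1, 2]].
The roots have two lengths (squared-length ratio 2:1); the short ones are alpha_{1}. The associated Dynkin diagram is a chain of 4 nodes with a double edge at one end; the terminal node there is the unique short simple root (B_4), so the type is B_4 (the algebra so(9)).

type B_4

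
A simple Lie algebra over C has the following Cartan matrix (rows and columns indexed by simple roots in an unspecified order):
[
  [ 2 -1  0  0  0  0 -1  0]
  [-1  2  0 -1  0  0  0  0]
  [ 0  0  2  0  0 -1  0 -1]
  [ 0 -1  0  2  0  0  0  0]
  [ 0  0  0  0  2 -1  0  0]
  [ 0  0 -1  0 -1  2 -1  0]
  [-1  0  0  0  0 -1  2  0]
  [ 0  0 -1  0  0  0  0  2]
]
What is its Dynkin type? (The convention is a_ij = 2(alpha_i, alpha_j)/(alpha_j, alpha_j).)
The matrix has rank 8 with 2's on the diagonal. Reading the off-diagonal entries as Dynkin edges (a single edge where a_ij = a_ji = -1; a double or triple edge where a_ij * a_ji = 2 or 3), the diagram is a chain of 7 nodes with one extra node attached to the third node from one end (E_8). One simple-root ordering that puts it in standard form is (alpha_8, alpha_5, alpha_3, alpha_6, alpha_7, alpha_1, alpha_2, alpha_4). So the algebra is type E_8.

type E_8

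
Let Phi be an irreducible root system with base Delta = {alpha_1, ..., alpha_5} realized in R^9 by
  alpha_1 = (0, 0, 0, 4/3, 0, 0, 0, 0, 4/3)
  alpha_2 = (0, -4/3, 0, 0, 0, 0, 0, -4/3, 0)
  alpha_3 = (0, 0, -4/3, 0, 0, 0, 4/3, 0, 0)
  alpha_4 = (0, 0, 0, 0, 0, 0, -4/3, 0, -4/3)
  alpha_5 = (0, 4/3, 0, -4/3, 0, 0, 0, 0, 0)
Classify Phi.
A_5 (sl(6))

Compute the Cartan integers a_ij = 2(alpha_i, alpha_j)/(alpha_j, alpha_j); the resulting 5x5 Cartan matrix is
[[2, 0, 0, -1, -1], [0, 2, 0, 0, -1], [0, 0, 2, -1, 0], [-1, 0, -1, 2, 0], [-1, -1, 0, 0, 2]].
All simple roots have the same length, so the diagram is simply laced. The associated Dynkin diagram is a chain of 5 nodes with single edges (A_5), so the type is A_5 (the algebra sl(6)).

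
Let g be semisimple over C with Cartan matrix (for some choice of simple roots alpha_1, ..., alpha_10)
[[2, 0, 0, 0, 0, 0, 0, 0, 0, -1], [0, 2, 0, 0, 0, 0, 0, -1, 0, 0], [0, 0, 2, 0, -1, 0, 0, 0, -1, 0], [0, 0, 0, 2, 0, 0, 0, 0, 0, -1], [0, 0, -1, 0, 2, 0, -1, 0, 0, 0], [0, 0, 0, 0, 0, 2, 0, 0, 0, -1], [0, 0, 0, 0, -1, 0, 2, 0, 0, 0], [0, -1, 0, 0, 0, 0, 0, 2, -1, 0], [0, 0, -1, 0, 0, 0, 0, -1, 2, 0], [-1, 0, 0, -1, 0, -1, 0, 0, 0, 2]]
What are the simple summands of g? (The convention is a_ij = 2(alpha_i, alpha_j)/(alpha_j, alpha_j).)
A_6 ⊕ D_4

The diagram associated to this matrix has two connected components: the simple roots {alpha_2, alpha_3, alpha_5, alpha_7, alpha_8, alpha_9} form a chain of 6 nodes with single edges (A_6), and {alpha_1, alpha_4, alpha_6, alpha_10} form a chain of 2 nodes with a fork of two nodes at one end (D_4). A semisimple Lie algebra decomposes uniquely as the direct sum of simple ideals, one per connected component of its Dynkin diagram, so g ≅ A_6 ⊕ D_4 (dimension 48 + 28 = 76).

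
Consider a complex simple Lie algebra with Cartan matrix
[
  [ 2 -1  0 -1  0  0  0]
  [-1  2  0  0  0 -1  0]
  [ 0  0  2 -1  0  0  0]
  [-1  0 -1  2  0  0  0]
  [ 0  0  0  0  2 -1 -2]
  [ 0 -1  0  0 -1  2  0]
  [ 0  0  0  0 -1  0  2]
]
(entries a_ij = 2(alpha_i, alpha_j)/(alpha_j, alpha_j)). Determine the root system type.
B7

The matrix has rank 7 with 2's on the diagonal. Reading the off-diagonal entries as Dynkin edges (a single edge where a_ij = a_ji = -1; a double or triple edge where a_ij * a_ji = 2 or 3), the diagram is a chain of 7 nodes with a double edge at one end; the terminal node there is the unique short simple root (B_7). One simple-root ordering that puts it in standard form is (alpha_3, alpha_4, alpha_1, alpha_2, alpha_6, alpha_5, alpha_7). So the algebra is type B_7, i.e. so(15).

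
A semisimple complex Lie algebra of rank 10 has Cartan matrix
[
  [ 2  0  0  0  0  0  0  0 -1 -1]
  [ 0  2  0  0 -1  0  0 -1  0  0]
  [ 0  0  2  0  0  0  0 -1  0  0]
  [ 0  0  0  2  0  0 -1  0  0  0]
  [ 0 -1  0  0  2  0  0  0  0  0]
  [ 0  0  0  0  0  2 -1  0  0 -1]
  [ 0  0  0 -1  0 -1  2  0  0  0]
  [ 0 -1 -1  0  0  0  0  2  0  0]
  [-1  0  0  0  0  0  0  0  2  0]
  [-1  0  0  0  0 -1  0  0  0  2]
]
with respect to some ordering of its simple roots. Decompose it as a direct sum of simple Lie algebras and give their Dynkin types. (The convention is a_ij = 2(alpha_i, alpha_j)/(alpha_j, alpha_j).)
The diagram associated to this matrix has two connected components: the simple roots {alpha_2, alpha_3, alpha_5, alpha_8} form a chain of 4 nodes with single edges (A_4), and {alpha_1, alpha_4, alpha_6, alpha_7, alpha_9, alpha_10} form a chain of 6 nodes with single edges (A_6). A semisimple Lie algebra decomposes uniquely as the direct sum of simple ideals, one per connected component of its Dynkin diagram, so g ≅ A_4 ⊕ A_6 (dimension 24 + 48 = 72).

type A_4 + type A_6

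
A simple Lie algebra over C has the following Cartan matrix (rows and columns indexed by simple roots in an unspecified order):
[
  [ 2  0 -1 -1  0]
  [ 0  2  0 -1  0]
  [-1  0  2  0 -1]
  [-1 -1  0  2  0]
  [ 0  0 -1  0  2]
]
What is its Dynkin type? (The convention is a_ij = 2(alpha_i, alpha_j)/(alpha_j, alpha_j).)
A_5

The matrix has rank 5 with 2's on the diagonal. Reading the off-diagonal entries as Dynkin edges (a single edge where a_ij = a_ji = -1; a double or triple edge where a_ij * a_ji = 2 or 3), the diagram is a chain of 5 nodes with single edges (A_5). One simple-root ordering that puts it in standard form is (alpha_5, alpha_3, alpha_1, alpha_4, alpha_2). So the algebra is type A_5, i.e. sl(6).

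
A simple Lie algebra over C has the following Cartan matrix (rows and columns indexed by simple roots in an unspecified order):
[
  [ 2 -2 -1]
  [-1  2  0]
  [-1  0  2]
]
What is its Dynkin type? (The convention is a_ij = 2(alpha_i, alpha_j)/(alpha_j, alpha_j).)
B3

The matrix has rank 3 with 2's on the diagonal. Reading the off-diagonal entries as Dynkin edges (a single edge where a_ij = a_ji = -1; a double or triple edge where a_ij * a_ji = 2 or 3), the diagram is a chain of 3 nodes with a double edge at one end; the terminal node there is the unique short simple root (B_3). One simple-root ordering that puts it in standard form is (alpha_3, alpha_1, alpha_2). So the algebra is type B_3, i.e. so(7).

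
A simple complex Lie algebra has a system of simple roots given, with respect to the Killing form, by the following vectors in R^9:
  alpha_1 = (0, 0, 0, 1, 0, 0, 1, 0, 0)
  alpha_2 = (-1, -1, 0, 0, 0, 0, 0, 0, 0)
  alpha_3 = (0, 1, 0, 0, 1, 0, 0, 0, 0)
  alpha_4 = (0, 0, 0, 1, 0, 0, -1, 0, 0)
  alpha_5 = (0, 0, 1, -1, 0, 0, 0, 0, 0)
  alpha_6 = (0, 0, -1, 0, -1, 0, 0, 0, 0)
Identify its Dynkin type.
Compute the Cartan integers a_ij = 2(alpha_i, alpha_j)/(alpha_j, alpha_j); the resulting 6x6 Cartan matrix is
[[2, 0, 0, 0, -1, 0], [0, 2, -1, 0, 0, 0], [0, -1, 2, 0, 0, -1], [0, 0, 0, 2, -1, 0], [-1, 0, 0, -1, 2, -1], [0, 0, -1, 0, -1, 2]].
All simple roots have the same length, so the diagram is simply laced. The associated Dynkin diagram is a chain of 4 nodes with a fork of two nodes at one end (D_6), so the type is D_6 (the algebra so(12)).

D_6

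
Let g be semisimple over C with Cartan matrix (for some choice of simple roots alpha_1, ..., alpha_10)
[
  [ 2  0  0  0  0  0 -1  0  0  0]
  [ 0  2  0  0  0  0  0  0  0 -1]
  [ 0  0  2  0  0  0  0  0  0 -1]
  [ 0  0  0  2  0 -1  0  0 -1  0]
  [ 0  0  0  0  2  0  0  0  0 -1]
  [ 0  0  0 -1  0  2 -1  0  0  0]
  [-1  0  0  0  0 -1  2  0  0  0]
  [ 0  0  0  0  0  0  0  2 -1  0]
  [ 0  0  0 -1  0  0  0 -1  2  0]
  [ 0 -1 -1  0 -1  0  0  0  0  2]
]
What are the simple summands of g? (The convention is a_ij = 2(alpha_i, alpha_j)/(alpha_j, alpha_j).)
type A_6 + type D_4

The diagram associated to this matrix has two connected components: the simple roots {alpha_1, alpha_4, alpha_6, alpha_7, alpha_8, alpha_9} form a chain of 6 nodes with single edges (A_6), and {alpha_2, alpha_3, alpha_5, alpha_10} form a chain of 2 nodes with a fork of two nodes at one end (D_4). A semisimple Lie algebra decomposes uniquely as the direct sum of simple ideals, one per connected component of its Dynkin diagram, so g ≅ A_6 ⊕ D_4 (dimension 48 + 28 = 76).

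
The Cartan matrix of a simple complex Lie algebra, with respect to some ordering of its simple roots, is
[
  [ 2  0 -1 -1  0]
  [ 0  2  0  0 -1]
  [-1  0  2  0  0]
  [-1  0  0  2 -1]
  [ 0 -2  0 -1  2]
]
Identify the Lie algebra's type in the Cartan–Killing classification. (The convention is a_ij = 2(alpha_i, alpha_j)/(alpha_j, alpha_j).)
B_5

The matrix has rank 5 with 2's on the diagonal. Reading the off-diagonal entries as Dynkin edges (a single edge where a_ij = a_ji = -1; a double or triple edge where a_ij * a_ji = 2 or 3), the diagram is a chain of 5 nodes with a double edge at one end; the terminal node there is the unique short simple root (B_5). One simple-root ordering that puts it in standard form is (alpha_3, alpha_1, alpha_4, alpha_5, alpha_2). So the algebra is type B_5, i.e. so(11).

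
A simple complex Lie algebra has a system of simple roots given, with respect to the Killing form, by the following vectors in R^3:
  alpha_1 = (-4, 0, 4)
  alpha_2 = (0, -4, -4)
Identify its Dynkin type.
A_2

Compute the Cartan integers a_ij = 2(alpha_i, alpha_j)/(alpha_j, alpha_j); the resulting 2x2 Cartan matrix is
[[2, -1], [-1, 2]].
All simple roots have the same length, so the diagram is simply laced. The associated Dynkin diagram is a chain of 2 nodes with single edges (A_2), so the type is A_2 (the algebra sl(3)).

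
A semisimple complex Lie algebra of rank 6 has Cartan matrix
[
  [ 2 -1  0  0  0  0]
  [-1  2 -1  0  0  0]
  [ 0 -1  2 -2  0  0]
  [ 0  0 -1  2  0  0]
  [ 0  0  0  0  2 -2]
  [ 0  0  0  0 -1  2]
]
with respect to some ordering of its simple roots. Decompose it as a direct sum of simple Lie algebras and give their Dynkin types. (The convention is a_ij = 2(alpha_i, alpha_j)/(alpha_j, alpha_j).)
B_2 (so(5)) ⊕ B_4 (so(9))

The diagram associated to this matrix has two connected components: the simple roots {alpha_5, alpha_6} form a chain of 2 nodes with a double edge at one end; the terminal node there is the unique short simple root (B_2), and {alpha_1, alpha_2, alpha_3, alpha_4} form a chain of 4 nodes with a double edge at one end; the terminal node there is the unique short simple root (B_4). A semisimple Lie algebra decomposes uniquely as the direct sum of simple ideals, one per connected component of its Dynkin diagram, so g ≅ B_2 ⊕ B_4 (dimension 10 + 36 = 46).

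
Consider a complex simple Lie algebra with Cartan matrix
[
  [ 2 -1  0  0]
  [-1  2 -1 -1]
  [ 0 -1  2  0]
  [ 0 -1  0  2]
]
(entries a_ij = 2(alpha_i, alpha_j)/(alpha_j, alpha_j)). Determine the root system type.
The matrix has rank 4 with 2's on the diagonal. Reading the off-diagonal entries as Dynkin edges (a single edge where a_ij = a_ji = -1; a double or triple edge where a_ij * a_ji = 2 or 3), the diagram is a chain of 2 nodes with a fork of two nodes at one end (D_4). One simple-root ordering that puts it in standard form is (alpha_3, alpha_2, alpha_1, alpha_4). So the algebra is type D_4, i.e. so(8).

D_4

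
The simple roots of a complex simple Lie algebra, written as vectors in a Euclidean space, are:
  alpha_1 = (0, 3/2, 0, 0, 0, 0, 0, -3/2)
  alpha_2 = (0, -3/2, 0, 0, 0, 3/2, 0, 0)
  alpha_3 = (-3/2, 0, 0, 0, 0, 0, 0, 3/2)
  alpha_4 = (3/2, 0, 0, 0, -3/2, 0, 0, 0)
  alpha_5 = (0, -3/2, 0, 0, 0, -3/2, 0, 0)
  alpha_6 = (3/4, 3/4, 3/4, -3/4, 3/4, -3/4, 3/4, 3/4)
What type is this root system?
E6

Compute the Cartan integers a_ij = 2(alpha_i, alpha_j)/(alpha_j, alpha_j); the resulting 6x6 Cartan matrix is
[[2, -1, -1, 0, -1, 0], [-1, 2, 0, 0, 0, -1], [-1, 0, 2, -1, 0, 0], [0, 0, -1, 2, 0, 0], [-1, 0, 0, 0, 2, 0], [0, -1, 0, 0, 0, 2]].
All simple roots have the same length, so the diagram is simply laced. The associated Dynkin diagram is a chain of 5 nodes with one extra node attached to the third node from one end (E_6), so the type is E_6.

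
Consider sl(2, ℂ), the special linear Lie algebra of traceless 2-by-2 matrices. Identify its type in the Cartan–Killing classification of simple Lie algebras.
This is sl(2), which has dimension 2^2 - 1 = 3 and rank 2 - 1 = 1 (a Cartan subalgebra is the diagonal traceless matrices). In the classification of classical Lie algebras, the special linear algebra sl(n+1) has type A_n; here n = 1, so the Dynkin diagram is a chain of 1 nodes with single edges (A_1). Hence the type is A_1.

A_1 (sl(2))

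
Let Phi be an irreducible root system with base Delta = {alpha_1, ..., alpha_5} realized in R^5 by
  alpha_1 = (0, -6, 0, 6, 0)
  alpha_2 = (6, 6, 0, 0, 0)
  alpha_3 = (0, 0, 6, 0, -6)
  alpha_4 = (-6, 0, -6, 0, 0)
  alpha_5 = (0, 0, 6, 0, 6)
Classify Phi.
type D_5

Compute the Cartan integers a_ij = 2(alpha_i, alpha_j)/(alpha_j, alpha_j); the resulting 5x5 Cartan matrix is
[[2, -1, 0, 0, 0], [-1, 2, 0, -1, 0], [0, 0, 2, -1, 0], [0, -1, -1, 2, -1], [0, 0, 0, -1, 2]].
All simple roots have the same length, so the diagram is simply laced. The associated Dynkin diagram is a chain of 3 nodes with a fork of two nodes at one end (D_5), so the type is D_5 (the algebra so(10)).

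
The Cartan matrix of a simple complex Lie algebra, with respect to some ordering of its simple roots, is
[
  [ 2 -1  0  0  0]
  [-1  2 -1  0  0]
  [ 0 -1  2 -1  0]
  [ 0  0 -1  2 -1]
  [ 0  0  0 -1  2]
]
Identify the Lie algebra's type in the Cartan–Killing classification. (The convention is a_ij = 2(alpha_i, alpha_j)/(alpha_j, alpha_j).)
The matrix has rank 5 with 2's on the diagonal. Reading the off-diagonal entries as Dynkin edges (a single edge where a_ij = a_ji = -1; a double or triple edge where a_ij * a_ji = 2 or 3), the diagram is a chain of 5 nodes with single edges (A_5). One simple-root ordering that puts it in standard form is (alpha_1, alpha_2, alpha_3, alpha_4, alpha_5). So the algebra is type A_5, i.e. sl(6).

A5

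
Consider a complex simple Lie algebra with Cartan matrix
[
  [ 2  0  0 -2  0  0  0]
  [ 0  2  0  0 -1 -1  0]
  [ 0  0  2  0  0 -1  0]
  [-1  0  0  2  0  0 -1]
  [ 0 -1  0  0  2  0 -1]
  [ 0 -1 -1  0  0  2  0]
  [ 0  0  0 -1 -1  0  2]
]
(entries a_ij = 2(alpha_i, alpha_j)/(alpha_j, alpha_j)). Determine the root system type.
C7

The matrix has rank 7 with 2's on the diagonal. Reading the off-diagonal entries as Dynkin edges (a single edge where a_ij = a_ji = -1; a double or triple edge where a_ij * a_ji = 2 or 3), the diagram is a chain of 7 nodes with a double edge at one end; the terminal node there is the unique long simple root (C_7). One simple-root ordering that puts it in standard form is (alpha_3, alpha_6, alpha_2, alpha_5, alpha_7, alpha_4, alpha_1). So the algebra is type C_7, i.e. sp(14).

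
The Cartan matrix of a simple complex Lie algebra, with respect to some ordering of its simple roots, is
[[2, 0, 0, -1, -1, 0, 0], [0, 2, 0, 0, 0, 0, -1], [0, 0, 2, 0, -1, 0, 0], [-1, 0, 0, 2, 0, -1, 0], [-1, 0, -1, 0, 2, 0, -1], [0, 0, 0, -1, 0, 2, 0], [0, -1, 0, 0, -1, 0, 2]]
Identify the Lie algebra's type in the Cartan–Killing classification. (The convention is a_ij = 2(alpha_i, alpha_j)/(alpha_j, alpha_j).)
The matrix has rank 7 with 2's on the diagonal. Reading the off-diagonal entries as Dynkin edges (a single edge where a_ij = a_ji = -1; a double or triple edge where a_ij * a_ji = 2 or 3), the diagram is a chain of 6 nodes with one extra node attached to the third node from one end (E_7). One simple-root ordering that puts it in standard form is (alpha_2, alpha_3, alpha_7, alpha_5, alpha_1, alpha_4, alpha_6). So the algebra is type E_7.

E7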